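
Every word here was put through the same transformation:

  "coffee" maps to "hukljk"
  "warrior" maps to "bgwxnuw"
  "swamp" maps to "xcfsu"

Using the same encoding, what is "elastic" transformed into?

jrfyyoh

A repeating key of period 2 is used — shifts +5, +6 over and over.
Applying it to elastic: e+5=j, l+6=r, a+5=f, s+6=y, t+5=y, i+6=o, c+5=h.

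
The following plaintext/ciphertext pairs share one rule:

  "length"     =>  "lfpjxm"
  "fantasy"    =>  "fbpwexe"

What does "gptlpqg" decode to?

gorilla

In length: l→l is +0, e→f is +1, n→p is +2, g→j is +3 — the shift increases by 1 each position. Letter i (0-indexed) is shifted by i+0, so successive shifts are 0, 1, 2, ….
Decoding gptlpqg: g−0=g, p−1=o, t−2=r, l−3=i, p−4=l, q−5=l, g−6=a.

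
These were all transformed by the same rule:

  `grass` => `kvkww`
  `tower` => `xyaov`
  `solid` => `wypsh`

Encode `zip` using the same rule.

The rule splits by letter class: vowels +10, consonants +4.
For zip: z(cons)+4=d, i(vowel)+10=s, p(cons)+4=t.

dst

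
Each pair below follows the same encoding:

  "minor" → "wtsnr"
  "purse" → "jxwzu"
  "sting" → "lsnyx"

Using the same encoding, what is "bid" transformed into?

The word is reversed, then every letter is shifted forward by 5.
Applying it to bid: reverse → dib; then shift: d+5=i, i+5=n, b+5=g.

ing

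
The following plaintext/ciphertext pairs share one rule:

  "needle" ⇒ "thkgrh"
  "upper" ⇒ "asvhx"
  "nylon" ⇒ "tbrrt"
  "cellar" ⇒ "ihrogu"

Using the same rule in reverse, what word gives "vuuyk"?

prove

Shifts by position in needle: pos 0: n→t (+6), pos 1: e→h (+3), pos 2: e→k (+6), pos 3: d→g (+3) — repeating every 2. It's a Vigenère-style cipher with numeric key [6,3]: position i shifts by key[i mod 2].
Decoding vuuyk: v−6=p, u−3=r, u−6=o, y−3=v, k−6=e.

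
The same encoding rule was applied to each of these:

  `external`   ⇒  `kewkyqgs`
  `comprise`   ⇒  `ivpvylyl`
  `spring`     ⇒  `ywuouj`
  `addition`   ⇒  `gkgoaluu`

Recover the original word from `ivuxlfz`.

Shifts by position in external: pos 0: e→k (+6), pos 1: x→e (+7), pos 2: t→w (+3), pos 3: e→k (+6), pos 4: r→y (+7), pos 5: n→q (+3) — repeating every 3. It's a Vigenère-style cipher with numeric key [6,7,3]: position i shifts by key[i mod 3].
Reversing it on ivuxlfz: i−6=c, v−7=o, u−3=r, x−6=r, l−7=e, f−3=c, z−6=t.

correct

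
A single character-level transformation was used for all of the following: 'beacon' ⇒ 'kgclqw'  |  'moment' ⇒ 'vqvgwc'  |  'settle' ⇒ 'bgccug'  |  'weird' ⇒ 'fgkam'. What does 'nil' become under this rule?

Vowels shift forward by 2 and consonants shift forward by 9.
On nil: n(cons)+9=w, i(vowel)+2=k, l(cons)+9=u.

wku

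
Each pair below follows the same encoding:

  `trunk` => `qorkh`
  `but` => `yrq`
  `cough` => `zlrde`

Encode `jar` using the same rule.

gxo

Compare letters: t→q is +23, r→o is +23, u→r is +23 — a constant shift. Every letter moves 23 places later in the alphabet, wrapping around z→a.
On jar: j+23=g, a+23=x, r+23=o.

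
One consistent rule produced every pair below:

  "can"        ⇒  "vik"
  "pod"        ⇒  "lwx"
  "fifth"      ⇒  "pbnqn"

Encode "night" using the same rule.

Two steps: reverse the string, then apply a Caesar shift of +8.
For night: reverse → thgin; then shift: t+8=b, h+8=p, g+8=o, i+8=q, n+8=v.

bpoqv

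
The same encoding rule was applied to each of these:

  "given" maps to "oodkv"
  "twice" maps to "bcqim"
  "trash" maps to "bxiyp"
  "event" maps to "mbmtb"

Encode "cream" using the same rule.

kxmgu

It's a Vigenère-style cipher with numeric key [8,6]: position i shifts by key[i mod 2].
For cream: c+8=k, r+6=x, e+8=m, a+6=g, m+8=u.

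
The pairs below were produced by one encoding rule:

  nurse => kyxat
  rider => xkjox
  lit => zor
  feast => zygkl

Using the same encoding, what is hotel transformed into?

rkzun

The output letters match the input read backwards, each shifted +6: nurse reversed is esrun. Read the word backwards and shift each letter +6.
For hotel: reverse → letoh; then shift: l+6=r, e+6=k, t+6=z, o+6=u, h+6=n.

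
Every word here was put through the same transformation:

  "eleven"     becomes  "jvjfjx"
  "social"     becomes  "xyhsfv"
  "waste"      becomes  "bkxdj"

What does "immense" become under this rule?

Shifts by position in eleven: pos 0: e→j (+5), pos 1: l→v (+10), pos 2: e→j (+5), pos 3: v→f (+10) — repeating every 2. A repeating key of period 2 is used — shifts +5, +10 over and over.
For immense: i+5=n, m+10=w, m+5=r, e+10=o, n+5=s, s+10=c, e+5=j.

nwroscj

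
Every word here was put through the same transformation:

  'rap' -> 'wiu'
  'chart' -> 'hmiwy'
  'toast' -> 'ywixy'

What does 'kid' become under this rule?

Two shifts are in play — +8 for a/e/i/o/u, +5 for every other letter.
Applying it to kid: k(cons)+5=p, i(vowel)+8=q, d(cons)+5=i.

pqi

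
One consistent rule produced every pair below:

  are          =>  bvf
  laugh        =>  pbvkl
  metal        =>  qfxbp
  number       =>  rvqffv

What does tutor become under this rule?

xvxpv

The shift depends on letter class: consonant r→v is +4, but vowel a→b is +1. The rule splits by letter class: vowels +1, consonants +4.
For tutor: t(cons)+4=x, u(vowel)+1=v, t(cons)+4=x, o(vowel)+1=p, r(cons)+4=v.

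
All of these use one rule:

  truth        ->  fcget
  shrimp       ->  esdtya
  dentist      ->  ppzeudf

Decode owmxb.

clamp

Shifts by position in truth: pos 0: t→f (+12), pos 1: r→c (+11), pos 2: u→g (+12), pos 3: t→e (+11) — repeating every 2. A repeating key of period 2 is used — shifts +12, +11 over and over.
Undoing it on owmxb: o−12=c, w−11=l, m−12=a, x−11=m, b−12=p.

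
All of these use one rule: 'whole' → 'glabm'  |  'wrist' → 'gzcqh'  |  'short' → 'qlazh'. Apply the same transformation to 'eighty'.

w(22)→g(6) and h(7)→l(11) fit y≡17x+22 (mod 26); the inverse of 17 mod 26 is 23. This is an affine cipher: with a=0,…,z=25, each position x becomes (17x+22) mod 26.
On eighty: e(4)→17·4+22≡12=m; i(8)→17·8+22≡2=c; g(6)→17·6+22≡20=u; h(7)→17·7+22≡11=l; t(19)→17·19+22≡7=h; y(24)→17·24+22≡14=o (all mod 26).

mculho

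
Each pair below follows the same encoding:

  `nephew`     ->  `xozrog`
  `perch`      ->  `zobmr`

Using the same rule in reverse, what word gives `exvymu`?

unlock

Compare letters: n→x is +10, e→o is +10, p→z is +10 — a constant shift. It's a constant shift of +10 (ROT10).
Decoding exvymu: e−10=u, x−10=n, v−10=l, y−10=o, m−10=c, u−10=k.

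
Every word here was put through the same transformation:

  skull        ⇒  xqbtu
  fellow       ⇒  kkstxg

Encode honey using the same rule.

muumh

In skull: s→x is +5, k→q is +6, u→b is +7, l→t is +8 — the shift increases by 1 each position. Each letter shifts forward by (position + 5), i.e. 5, 6, 7, … — the shift grows by one for each successive letter.
For honey: h+5=m, o+6=u, n+7=u, e+8=m, y+9=h.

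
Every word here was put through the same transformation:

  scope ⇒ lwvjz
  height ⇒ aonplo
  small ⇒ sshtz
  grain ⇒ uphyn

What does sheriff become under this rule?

The output letters match the input read backwards, each shifted +7: scope reversed is epocs. The word is reversed, then every letter is shifted forward by 7.
For sheriff: reverse → ffirehs; then shift: f+7=m, f+7=m, i+7=p, r+7=y, e+7=l, h+7=o, s+7=z.

mmpyloz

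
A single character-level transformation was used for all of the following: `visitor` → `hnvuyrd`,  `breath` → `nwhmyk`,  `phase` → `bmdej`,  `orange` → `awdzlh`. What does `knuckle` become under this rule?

wsxopoq

It's a Vigenère-style cipher with numeric key [12,5,3]: position i shifts by key[i mod 3].
For knuckle: k+12=w, n+5=s, u+3=x, c+12=o, k+5=p, l+3=o, e+12=q.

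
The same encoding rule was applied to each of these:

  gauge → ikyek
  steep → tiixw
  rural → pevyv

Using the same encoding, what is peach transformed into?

lgeit

The output letters match the input read backwards, each shifted +4: gauge reversed is eguag. Read the word backwards and shift each letter +4.
On peach: reverse → hcaep; then shift: h+4=l, c+4=g, a+4=e, e+4=i, p+4=t.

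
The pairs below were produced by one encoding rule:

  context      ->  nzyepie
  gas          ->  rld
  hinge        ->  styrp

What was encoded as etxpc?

Each letter is shifted forward by 11 in the alphabet (a Caesar shift of +11).
Undoing it on etxpc: e−11=t, t−11=i, x−11=m, p−11=e, c−11=r.

timer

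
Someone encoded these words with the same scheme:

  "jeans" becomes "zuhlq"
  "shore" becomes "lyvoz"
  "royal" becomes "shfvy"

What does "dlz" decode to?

sew

The output letters match the input read backwards, each shifted +7: jeans reversed is snaej. Read the word backwards and shift each letter +7.
Decoding dlz: shift back: d−7=w, l−7=e, z−7=s → wes; then reverse → sew.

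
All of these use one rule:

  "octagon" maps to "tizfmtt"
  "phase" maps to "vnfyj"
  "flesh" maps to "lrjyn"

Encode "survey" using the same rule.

yzxbje

The shift depends on letter class: consonant c→i is +6, but vowel o→t is +5. The rule splits by letter class: vowels +5, consonants +6.
Applying it to survey: s(cons)+6=y, u(vowel)+5=z, r(cons)+6=x, v(cons)+6=b, e(vowel)+5=j, y(cons)+6=e.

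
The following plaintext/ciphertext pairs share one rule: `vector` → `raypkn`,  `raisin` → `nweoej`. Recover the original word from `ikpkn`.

Compare letters: v→r is +22, e→a is +22, c→y is +22 — a constant shift. It's a constant shift of +22 (ROT22).
Undoing it on ikpkn: i−22=m, k−22=o, p−22=t, k−22=o, n−22=r.

motor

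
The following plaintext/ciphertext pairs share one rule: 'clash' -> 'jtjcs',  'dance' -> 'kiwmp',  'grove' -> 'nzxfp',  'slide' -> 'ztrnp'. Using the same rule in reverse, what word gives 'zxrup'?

In clash: c→j is +7, l→t is +8, a→j is +9, s→c is +10 — the shift increases by 1 each position. Letter i (0-indexed) is shifted by i+7, so successive shifts are 7, 8, 9, ….
Decoding zxrup: z−7=s, x−8=p, r−9=i, u−10=k, p−11=e.

spike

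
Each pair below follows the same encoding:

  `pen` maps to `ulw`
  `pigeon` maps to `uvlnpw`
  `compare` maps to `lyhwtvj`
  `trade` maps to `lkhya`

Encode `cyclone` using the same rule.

luvsjfj

The output letters match the input read backwards, each shifted +7: pen reversed is nep. Two steps: reverse the string, then apply a Caesar shift of +7.
Applying it to cyclone: reverse → enolcyc; then shift: e+7=l, n+7=u, o+7=v, l+7=s, c+7=j, y+7=f, c+7=j.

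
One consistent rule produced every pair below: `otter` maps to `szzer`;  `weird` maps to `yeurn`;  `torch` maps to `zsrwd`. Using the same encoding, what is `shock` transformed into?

o(14)→s(18) and t(19)→z(25) fit y≡17x+14 (mod 26); the inverse of 17 mod 26 is 23. This is an affine cipher: with a=0,…,z=25, each position x becomes (17x+14) mod 26.
On shock: s(18)→17·18+14≡8=i; h(7)→17·7+14≡3=d; o(14)→17·14+14≡18=s; c(2)→17·2+14≡22=w; k(10)→17·10+14≡2=c (all mod 26).

idswc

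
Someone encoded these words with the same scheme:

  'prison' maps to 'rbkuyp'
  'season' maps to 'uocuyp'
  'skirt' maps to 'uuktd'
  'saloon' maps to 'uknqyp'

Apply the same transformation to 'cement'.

A repeating key of period 3 is used — shifts +2, +10, +2 over and over.
Applying it to cement: c+2=e, e+10=o, m+2=o, e+2=g, n+10=x, t+2=v.

eoogxv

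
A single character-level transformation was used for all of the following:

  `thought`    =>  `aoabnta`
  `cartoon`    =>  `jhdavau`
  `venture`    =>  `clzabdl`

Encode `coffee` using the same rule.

jvrmlq

Shifts by position in thought: pos 0: t→a (+7), pos 1: h→o (+7), pos 2: o→a (+12), pos 3: u→b (+7), pos 4: g→n (+7), pos 5: h→t (+12) — repeating every 3. It's a Vigenère-style cipher with numeric key [7,7,12]: position i shifts by key[i mod 3].
Applying it to coffee: c+7=j, o+7=v, f+12=r, f+7=m, e+7=l, e+12=q.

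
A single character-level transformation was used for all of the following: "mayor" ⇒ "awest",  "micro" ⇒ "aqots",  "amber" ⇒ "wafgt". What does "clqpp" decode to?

This is an affine cipher: with a=0,…,z=25, each position x becomes (9x+22) mod 26.
Reversing it on clqpp: c(2)→3·(2−22)≡18=s; l(11)→3·(11−22)≡19=t; q(16)→3·(16−22)≡8=i; p(15)→3·(15−22)≡5=f; p(15)→3·(15−22)≡5=f (all mod 26).

stiff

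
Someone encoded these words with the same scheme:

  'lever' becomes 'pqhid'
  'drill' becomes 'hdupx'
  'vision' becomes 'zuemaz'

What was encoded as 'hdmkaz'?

Shifts by position in lever: pos 0: l→p (+4), pos 1: e→q (+12), pos 2: v→h (+12), pos 3: e→i (+4), pos 4: r→d (+12) — repeating every 3. It's a Vigenère-style cipher with numeric key [4,12,12]: position i shifts by key[i mod 3].
Reversing it on hdmkaz: h−4=d, d−12=r, m−12=a, k−4=g, a−12=o, z−12=n.

dragon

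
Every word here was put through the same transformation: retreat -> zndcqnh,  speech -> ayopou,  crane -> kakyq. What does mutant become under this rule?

uddlzg

In retreat: r→z is +8, e→n is +9, t→d is +10, r→c is +11 — the shift increases by 1 each position. The shift increases by 1 at each position, starting from +8: 8, 9, 10, ….
For mutant: m+8=u, u+9=d, t+10=d, a+11=l, n+12=z, t+13=g.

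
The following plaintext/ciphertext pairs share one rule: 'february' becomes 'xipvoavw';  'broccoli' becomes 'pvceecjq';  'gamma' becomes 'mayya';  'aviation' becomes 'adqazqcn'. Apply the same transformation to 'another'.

f(5)→x(23) and e(4)→i(8) fit y≡15x+0 (mod 26); the inverse of 15 mod 26 is 7. Each letter's alphabet position (a=0..z=25) is mapped through 15·x+0 mod 26 — an affine cipher.
Applying it to another: a(0)→15·0+0≡0=a; n(13)→15·13+0≡13=n; o(14)→15·14+0≡2=c; t(19)→15·19+0≡25=z; h(7)→15·7+0≡1=b; e(4)→15·4+0≡8=i; r(17)→15·17+0≡21=v (all mod 26).

anczbiv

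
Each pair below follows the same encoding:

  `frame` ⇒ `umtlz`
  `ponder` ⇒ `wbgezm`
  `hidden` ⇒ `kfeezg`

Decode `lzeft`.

Treating letters as 0–25, the rule is x ↦ 21x + 19 (mod 26).
Decoding lzeft: l(11)→5·(11−19)≡12=m; z(25)→5·(25−19)≡4=e; e(4)→5·(4−19)≡3=d; f(5)→5·(5−19)≡8=i; t(19)→5·(19−19)≡0=a (all mod 26).

media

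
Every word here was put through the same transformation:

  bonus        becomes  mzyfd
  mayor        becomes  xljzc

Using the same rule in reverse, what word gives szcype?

Compare letters: b→m is +11, o→z is +11, n→y is +11 — a constant shift. This is a Caesar cipher with shift 11.
Decoding szcype: s−11=h, z−11=o, c−11=r, y−11=n, p−11=e, e−11=t.

hornet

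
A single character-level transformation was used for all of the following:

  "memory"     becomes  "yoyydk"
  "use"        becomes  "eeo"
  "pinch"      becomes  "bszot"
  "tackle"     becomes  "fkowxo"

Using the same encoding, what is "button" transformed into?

neffyz

The shift depends on letter class: consonant m→y is +12, but vowel e→o is +10. Vowels shift forward by 10 and consonants shift forward by 12.
Applying it to button: b(cons)+12=n, u(vowel)+10=e, t(cons)+12=f, t(cons)+12=f, o(vowel)+10=y, n(cons)+12=z.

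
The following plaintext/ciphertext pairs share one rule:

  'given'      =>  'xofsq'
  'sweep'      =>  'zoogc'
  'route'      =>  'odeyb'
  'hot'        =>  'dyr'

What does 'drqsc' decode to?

sight

The word is reversed, then every letter is shifted forward by 10.
Undoing it on drqsc: shift back: d−10=t, r−10=h, q−10=g, s−10=i, c−10=s → thgis; then reverse → sight.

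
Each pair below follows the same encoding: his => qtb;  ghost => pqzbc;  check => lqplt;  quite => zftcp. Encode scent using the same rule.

blpwc

The shift depends on letter class: consonant h→q is +9, but vowel i→t is +11. Vowels shift forward by 11 and consonants shift forward by 9.
Applying it to scent: s(cons)+9=b, c(cons)+9=l, e(vowel)+11=p, n(cons)+9=w, t(cons)+9=c.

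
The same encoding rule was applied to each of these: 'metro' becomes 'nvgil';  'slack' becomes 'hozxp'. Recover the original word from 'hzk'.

Each pair mirrors across the alphabet (m↔n, e↔v, t↔g): positions sum to 25. Letters are reflected about the middle of the alphabet (position → 25−position): Atbash.
Undoing it on hzk: h↔s, z↔a, k↔p.

sap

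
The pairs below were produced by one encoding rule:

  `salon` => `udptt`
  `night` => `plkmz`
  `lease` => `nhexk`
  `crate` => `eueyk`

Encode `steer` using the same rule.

In salon: s→u is +2, a→d is +3, l→p is +4, o→t is +5 — the shift increases by 1 each position. Each letter shifts forward by (position + 2), i.e. 2, 3, 4, … — the shift grows by one for each successive letter.
On steer: s+2=u, t+3=w, e+4=i, e+5=j, r+6=x.

uwijx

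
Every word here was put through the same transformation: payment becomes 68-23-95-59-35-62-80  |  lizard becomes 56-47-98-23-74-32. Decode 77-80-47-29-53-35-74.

p(#16)→68 and a(#1)→23: differences scale by 3, so n = 3·pos + 20. Each letter becomes 3×(its alphabet position, a=1..z=26) + 20.
Decoding 77-80-47-29-53-35-74: 77→(77−20)÷3=19=s, 80→(80−20)÷3=20=t, 47→(47−20)÷3=9=i, 29→(29−20)÷3=3=c, 53→(53−20)÷3=11=k, 35→(35−20)÷3=5=e, 74→(74−20)÷3=18=r.

sticker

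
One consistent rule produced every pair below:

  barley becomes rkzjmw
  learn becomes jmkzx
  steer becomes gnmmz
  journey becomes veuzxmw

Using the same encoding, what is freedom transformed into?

tzmmfeq

b(1)→r(17) and a(0)→k(10) fit y≡7x+10 (mod 26); the inverse of 7 mod 26 is 15. Each letter's alphabet position (a=0..z=25) is mapped through 7·x+10 mod 26 — an affine cipher.
On freedom: f(5)→7·5+10≡19=t; r(17)→7·17+10≡25=z; e(4)→7·4+10≡12=m; e(4)→7·4+10≡12=m; d(3)→7·3+10≡5=f; o(14)→7·14+10≡4=e; m(12)→7·12+10≡16=q (all mod 26).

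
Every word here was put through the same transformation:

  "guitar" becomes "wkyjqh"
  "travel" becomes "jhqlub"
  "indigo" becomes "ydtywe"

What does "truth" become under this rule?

jhkjx

This is a Caesar cipher with shift 16.
For truth: t+16=j, r+16=h, u+16=k, t+16=j, h+16=x.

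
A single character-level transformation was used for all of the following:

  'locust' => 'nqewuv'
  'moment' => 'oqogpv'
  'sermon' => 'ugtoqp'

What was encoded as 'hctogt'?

farmer

Compare letters: l→n is +2, o→q is +2, c→e is +2 — a constant shift. It's a constant shift of +2 (ROT2).
Decoding hctogt: h−2=f, c−2=a, t−2=r, o−2=m, g−2=e, t−2=r.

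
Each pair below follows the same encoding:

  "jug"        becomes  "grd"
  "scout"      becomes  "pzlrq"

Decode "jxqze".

Compare letters: j→g is +23, u→r is +23, g→d is +23 — a constant shift. Every letter moves 23 places later in the alphabet, wrapping around z→a.
Undoing it on jxqze: j−23=m, x−23=a, q−23=t, z−23=c, e−23=h.

match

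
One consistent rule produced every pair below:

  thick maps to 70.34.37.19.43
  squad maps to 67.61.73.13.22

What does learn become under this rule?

t(#20)→70 and h(#8)→34: differences scale by 3, so n = 3·pos + 10. Each letter becomes 3×(its alphabet position, a=1..z=26) + 10.
For learn: l=12→46, e=5→25, a=1→13, r=18→64, n=14→52.

46.25.13.64.52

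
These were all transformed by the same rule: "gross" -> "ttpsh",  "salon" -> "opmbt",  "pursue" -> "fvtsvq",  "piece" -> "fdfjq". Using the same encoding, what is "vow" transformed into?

The output letters match the input read backwards, each shifted +1: gross reversed is ssorg. The word is reversed, then every letter is shifted forward by 1.
For vow: reverse → wov; then shift: w+1=x, o+1=p, v+1=w.

xpw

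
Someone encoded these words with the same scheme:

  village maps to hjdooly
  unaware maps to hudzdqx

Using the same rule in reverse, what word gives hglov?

The output letters match the input read backwards, each shifted +3: village reversed is egalliv. Two steps: reverse the string, then apply a Caesar shift of +3.
Decoding hglov: shift back: h−3=e, g−3=d, l−3=i, o−3=l, v−3=s → edils; then reverse → slide.

slide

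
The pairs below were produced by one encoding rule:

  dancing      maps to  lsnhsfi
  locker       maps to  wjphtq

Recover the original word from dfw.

ray

The output letters match the input read backwards, each shifted +5: dancing reversed is gnicnad. Read the word backwards and shift each letter +5.
Decoding dfw: shift back: d−5=y, f−5=a, w−5=r → yar; then reverse → ray.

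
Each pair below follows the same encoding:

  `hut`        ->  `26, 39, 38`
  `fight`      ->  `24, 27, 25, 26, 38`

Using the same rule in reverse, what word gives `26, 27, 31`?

h is letter #8 and maps to 26: an offset of 18. The number is (letter's place in the alphabet, a=1) + 18.
Decoding 26, 27, 31: 26→(26−18)÷1=8=h, 27→(27−18)÷1=9=i, 31→(31−18)÷1=13=m.

him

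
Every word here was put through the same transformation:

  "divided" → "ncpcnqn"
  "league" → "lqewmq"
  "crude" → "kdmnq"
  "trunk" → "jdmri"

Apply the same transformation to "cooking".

d(3)→n(13) and i(8)→c(2) fit y≡3x+4 (mod 26); the inverse of 3 mod 26 is 9. Treating letters as 0–25, the rule is x ↦ 3x + 4 (mod 26).
On cooking: c(2)→3·2+4≡10=k; o(14)→3·14+4≡20=u; o(14)→3·14+4≡20=u; k(10)→3·10+4≡8=i; i(8)→3·8+4≡2=c; n(13)→3·13+4≡17=r; g(6)→3·6+4≡22=w (all mod 26).

kuuicrw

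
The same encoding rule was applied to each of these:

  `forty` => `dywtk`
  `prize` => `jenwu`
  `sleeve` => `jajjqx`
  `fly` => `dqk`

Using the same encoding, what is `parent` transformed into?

ysjwfu

The output letters match the input read backwards, each shifted +5: forty reversed is ytrof. Read the word backwards and shift each letter +5.
Applying it to parent: reverse → tnerap; then shift: t+5=y, n+5=s, e+5=j, r+5=w, a+5=f, p+5=u.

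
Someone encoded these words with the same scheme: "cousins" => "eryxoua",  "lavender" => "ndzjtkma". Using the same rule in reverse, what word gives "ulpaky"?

silver

Letter i (0-indexed) is shifted by i+2, so successive shifts are 2, 3, 4, ….
Decoding ulpaky: u−2=s, l−3=i, p−4=l, a−5=v, k−6=e, y−7=r.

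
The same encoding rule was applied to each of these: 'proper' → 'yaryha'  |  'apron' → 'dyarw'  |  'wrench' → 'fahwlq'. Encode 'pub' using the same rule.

yxk

The shift depends on letter class: consonant p→y is +9, but vowel o→r is +3. The rule splits by letter class: vowels +3, consonants +9.
For pub: p(cons)+9=y, u(vowel)+3=x, b(cons)+9=k.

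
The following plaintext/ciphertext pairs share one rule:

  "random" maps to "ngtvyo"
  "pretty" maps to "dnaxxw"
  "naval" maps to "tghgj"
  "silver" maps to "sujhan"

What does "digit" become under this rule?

vukux

r(17)→n(13) and a(0)→g(6) fit y≡5x+6 (mod 26); the inverse of 5 mod 26 is 21. Each letter's alphabet position (a=0..z=25) is mapped through 5·x+6 mod 26 — an affine cipher.
For digit: d(3)→5·3+6≡21=v; i(8)→5·8+6≡20=u; g(6)→5·6+6≡10=k; i(8)→5·8+6≡20=u; t(19)→5·19+6≡23=x (all mod 26).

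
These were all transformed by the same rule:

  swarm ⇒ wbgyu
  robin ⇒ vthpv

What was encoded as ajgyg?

weary

Each letter shifts forward by (position + 4), i.e. 4, 5, 6, … — the shift grows by one for each successive letter.
Decoding ajgyg: a−4=w, j−5=e, g−6=a, y−7=r, g−8=y.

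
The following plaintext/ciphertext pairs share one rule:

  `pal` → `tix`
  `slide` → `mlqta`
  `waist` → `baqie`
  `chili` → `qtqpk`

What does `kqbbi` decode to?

The output letters match the input read backwards, each shifted +8: pal reversed is lap. Read the word backwards and shift each letter +8.
Reversing it on kqbbi: shift back: k−8=c, q−8=i, b−8=t, b−8=t, i−8=a → citta; then reverse → attic.

attic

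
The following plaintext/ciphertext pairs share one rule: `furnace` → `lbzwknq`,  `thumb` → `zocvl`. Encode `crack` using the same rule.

iyilu

In furnace: f→l is +6, u→b is +7, r→z is +8, n→w is +9 — the shift increases by 1 each position. The shift increases by 1 at each position, starting from +6: 6, 7, 8, ….
On crack: c+6=i, r+7=y, a+8=i, c+9=l, k+10=u.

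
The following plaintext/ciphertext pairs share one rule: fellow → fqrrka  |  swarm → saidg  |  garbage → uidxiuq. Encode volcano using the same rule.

lkrmivk

This is an affine cipher: with a=0,…,z=25, each position x becomes (15x+8) mod 26.
For volcano: v(21)→15·21+8≡11=l; o(14)→15·14+8≡10=k; l(11)→15·11+8≡17=r; c(2)→15·2+8≡12=m; a(0)→15·0+8≡8=i; n(13)→15·13+8≡21=v; o(14)→15·14+8≡10=k (all mod 26).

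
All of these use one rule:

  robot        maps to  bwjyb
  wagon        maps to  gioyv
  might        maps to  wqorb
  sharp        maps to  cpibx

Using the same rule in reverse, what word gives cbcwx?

stump

Shifts by position in robot: pos 0: r→b (+10), pos 1: o→w (+8), pos 2: b→j (+8), pos 3: o→y (+10), pos 4: t→b (+8) — repeating every 3. A repeating key of period 3 is used — shifts +10, +8, +8 over and over.
Undoing it on cbcwx: c−10=s, b−8=t, c−8=u, w−10=m, x−8=p.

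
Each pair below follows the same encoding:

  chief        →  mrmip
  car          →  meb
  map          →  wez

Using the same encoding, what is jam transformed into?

tew

The shift depends on letter class: consonant c→m is +10, but vowel i→m is +4. Two shifts are in play — +4 for a/e/i/o/u, +10 for every other letter.
On jam: j(cons)+10=t, a(vowel)+4=e, m(cons)+10=w.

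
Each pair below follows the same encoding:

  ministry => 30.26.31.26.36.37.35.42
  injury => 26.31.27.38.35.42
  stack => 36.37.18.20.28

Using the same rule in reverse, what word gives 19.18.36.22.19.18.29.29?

baseball

Letters become their 1-based position plus 17 (so a→18, b→19, …).
Reversing it on 19.18.36.22.19.18.29.29: 19→(19−17)÷1=2=b, 18→(18−17)÷1=1=a, 36→(36−17)÷1=19=s, 22→(22−17)÷1=5=e, 19→(19−17)÷1=2=b, 18→(18−17)÷1=1=a, 29→(29−17)÷1=12=l, 29→(29−17)÷1=12=l.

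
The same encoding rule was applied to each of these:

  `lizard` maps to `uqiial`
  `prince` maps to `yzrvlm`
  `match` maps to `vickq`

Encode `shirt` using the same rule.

bprzc

Shifts by position in lizard: pos 0: l→u (+9), pos 1: i→q (+8), pos 2: z→i (+9), pos 3: a→i (+8) — repeating every 2. It's a Vigenère-style cipher with numeric key [9,8]: position i shifts by key[i mod 2].
On shirt: s+9=b, h+8=p, i+9=r, r+8=z, t+9=c.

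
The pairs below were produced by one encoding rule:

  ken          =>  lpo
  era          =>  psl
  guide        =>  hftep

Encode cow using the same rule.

The rule splits by letter class: vowels +11, consonants +1.
On cow: c(cons)+1=d, o(vowel)+11=z, w(cons)+1=x.

dzx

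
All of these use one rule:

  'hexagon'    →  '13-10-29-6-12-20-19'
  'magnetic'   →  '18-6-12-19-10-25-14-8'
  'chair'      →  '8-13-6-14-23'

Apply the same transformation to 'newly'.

19-10-28-17-30

h is letter #8 and maps to 13: an offset of 5. The number is (letter's place in the alphabet, a=1) + 5.
For newly: n=14→19, e=5→10, w=23→28, l=12→17, y=25→30.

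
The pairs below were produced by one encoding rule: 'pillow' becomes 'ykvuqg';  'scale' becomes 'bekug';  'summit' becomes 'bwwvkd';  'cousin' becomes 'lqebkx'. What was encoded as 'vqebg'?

Shifts by position in pillow: pos 0: p→y (+9), pos 1: i→k (+2), pos 2: l→v (+10), pos 3: l→u (+9), pos 4: o→q (+2), pos 5: w→g (+10) — repeating every 3. A repeating key of period 3 is used — shifts +9, +2, +10 over and over.
Undoing it on vqebg: v−9=m, q−2=o, e−10=u, b−9=s, g−2=e.

mouse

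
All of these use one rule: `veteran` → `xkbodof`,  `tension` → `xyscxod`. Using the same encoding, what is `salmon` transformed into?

xywvkc

The output letters match the input read backwards, each shifted +10: veteran reversed is naretev. Two steps: reverse the string, then apply a Caesar shift of +10.
Applying it to salmon: reverse → nomlas; then shift: n+10=x, o+10=y, m+10=w, l+10=v, a+10=k, s+10=c.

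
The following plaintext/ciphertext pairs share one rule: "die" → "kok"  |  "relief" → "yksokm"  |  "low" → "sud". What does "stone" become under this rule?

zauuk

The shift depends on letter class: consonant d→k is +7, but vowel i→o is +6. Vowels shift forward by 6 and consonants shift forward by 7.
For stone: s(cons)+7=z, t(cons)+7=a, o(vowel)+6=u, n(cons)+7=u, e(vowel)+6=k.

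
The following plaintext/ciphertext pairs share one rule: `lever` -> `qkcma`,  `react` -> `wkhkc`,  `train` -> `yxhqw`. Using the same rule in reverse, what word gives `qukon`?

lodge

In lever: l→q is +5, e→k is +6, v→c is +7, e→m is +8 — the shift increases by 1 each position. Letter i (0-indexed) is shifted by i+5, so successive shifts are 5, 6, 7, ….
Decoding qukon: q−5=l, u−6=o, k−7=d, o−8=g, n−9=e.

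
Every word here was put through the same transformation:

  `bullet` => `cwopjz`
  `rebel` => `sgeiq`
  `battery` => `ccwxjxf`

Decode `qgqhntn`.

pending

In bullet: b→c is +1, u→w is +2, l→o is +3, l→p is +4 — the shift increases by 1 each position. The shift increases by 1 at each position, starting from +1: 1, 2, 3, ….
Undoing it on qgqhntn: q−1=p, g−2=e, q−3=n, h−4=d, n−5=i, t−6=n, n−7=g.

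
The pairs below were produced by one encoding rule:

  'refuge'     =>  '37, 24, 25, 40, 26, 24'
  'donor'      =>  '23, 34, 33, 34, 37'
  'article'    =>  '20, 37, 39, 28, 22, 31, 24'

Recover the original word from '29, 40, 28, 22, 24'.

juice

The number is (letter's place in the alphabet, a=1) + 19.
Reversing it on 29, 40, 28, 22, 24: 29→(29−19)÷1=10=j, 40→(40−19)÷1=21=u, 28→(28−19)÷1=9=i, 22→(22−19)÷1=3=c, 24→(24−19)÷1=5=e.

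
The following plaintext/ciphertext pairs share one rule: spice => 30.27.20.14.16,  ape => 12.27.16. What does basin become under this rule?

s is letter #19 and maps to 30: an offset of 11. The number is (letter's place in the alphabet, a=1) + 11.
For basin: b=2→13, a=1→12, s=19→30, i=9→20, n=14→25.

13.12.30.20.25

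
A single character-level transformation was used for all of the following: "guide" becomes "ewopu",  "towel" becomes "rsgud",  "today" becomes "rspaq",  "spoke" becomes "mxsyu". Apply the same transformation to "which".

g(6)→e(4) and u(20)→w(22) fit y≡5x+0 (mod 26); the inverse of 5 mod 26 is 21. This is an affine cipher: with a=0,…,z=25, each position x becomes (5x+0) mod 26.
On which: w(22)→5·22+0≡6=g; h(7)→5·7+0≡9=j; i(8)→5·8+0≡14=o; c(2)→5·2+0≡10=k; h(7)→5·7+0≡9=j (all mod 26).

gjokj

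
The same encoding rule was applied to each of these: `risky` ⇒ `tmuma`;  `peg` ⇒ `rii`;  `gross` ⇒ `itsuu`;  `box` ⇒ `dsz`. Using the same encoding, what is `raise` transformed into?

The shift depends on letter class: consonant r→t is +2, but vowel i→m is +4. Vowels shift forward by 4 and consonants shift forward by 2.
For raise: r(cons)+2=t, a(vowel)+4=e, i(vowel)+4=m, s(cons)+2=u, e(vowel)+4=i.

temui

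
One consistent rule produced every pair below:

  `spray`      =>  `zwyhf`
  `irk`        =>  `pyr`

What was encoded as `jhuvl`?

Compare letters: s→z is +7, p→w is +7, r→y is +7 — a constant shift. This is a Caesar cipher with shift 7.
Decoding jhuvl: j−7=c, h−7=a, u−7=n, v−7=o, l−7=e.

canoe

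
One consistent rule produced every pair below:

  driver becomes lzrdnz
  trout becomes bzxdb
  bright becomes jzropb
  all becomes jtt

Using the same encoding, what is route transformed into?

zxdbn

The shift depends on letter class: consonant d→l is +8, but vowel i→r is +9. Two shifts are in play — +9 for a/e/i/o/u, +8 for every other letter.
For route: r(cons)+8=z, o(vowel)+9=x, u(vowel)+9=d, t(cons)+8=b, e(vowel)+9=n.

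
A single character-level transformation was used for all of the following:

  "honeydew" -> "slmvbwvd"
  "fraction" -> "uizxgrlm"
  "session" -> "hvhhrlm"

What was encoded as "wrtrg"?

Each pair mirrors across the alphabet (h↔s, o↔l, n↔m): positions sum to 25. This is the alphabet-reversal cipher (Atbash): a becomes z, b becomes y, etc.
Reversing it on wrtrg: w↔d, r↔i, t↔g, r↔i, g↔t.

digit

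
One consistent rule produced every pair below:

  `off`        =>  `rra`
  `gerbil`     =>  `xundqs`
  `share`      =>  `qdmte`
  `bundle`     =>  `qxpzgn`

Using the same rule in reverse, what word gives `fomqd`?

Read the word backwards and shift each letter +12.
Reversing it on fomqd: shift back: f−12=t, o−12=c, m−12=a, q−12=e, d−12=r → tcaer; then reverse → react.

react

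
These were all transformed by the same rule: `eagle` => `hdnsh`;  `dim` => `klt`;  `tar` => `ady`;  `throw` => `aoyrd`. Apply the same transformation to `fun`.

The shift depends on letter class: consonant g→n is +7, but vowel e→h is +3. Vowels shift forward by 3 and consonants shift forward by 7.
On fun: f(cons)+7=m, u(vowel)+3=x, n(cons)+7=u.

mxu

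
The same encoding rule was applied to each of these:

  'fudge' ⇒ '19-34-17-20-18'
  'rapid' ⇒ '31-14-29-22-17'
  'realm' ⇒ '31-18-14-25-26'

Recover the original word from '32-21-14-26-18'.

f is letter #6 and maps to 19: an offset of 13. Each letter is replaced by its alphabet position (a=1..z=26) + 13.
Undoing it on 32-21-14-26-18: 32→(32−13)÷1=19=s, 21→(21−13)÷1=8=h, 14→(14−13)÷1=1=a, 26→(26−13)÷1=13=m, 18→(18−13)÷1=5=e.

shame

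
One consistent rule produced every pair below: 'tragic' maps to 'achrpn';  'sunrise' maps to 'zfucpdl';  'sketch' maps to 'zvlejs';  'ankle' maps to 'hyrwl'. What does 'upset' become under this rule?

Shifts by position in tragic: pos 0: t→a (+7), pos 1: r→c (+11), pos 2: a→h (+7), pos 3: g→r (+11) — repeating every 2. It's a Vigenère-style cipher with numeric key [7,11]: position i shifts by key[i mod 2].
Applying it to upset: u+7=b, p+11=a, s+7=z, e+11=p, t+7=a.

bazpa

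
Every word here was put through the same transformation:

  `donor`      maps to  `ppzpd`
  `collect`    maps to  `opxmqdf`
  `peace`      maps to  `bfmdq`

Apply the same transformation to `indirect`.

It's a Vigenère-style cipher with numeric key [12,1]: position i shifts by key[i mod 2].
For indirect: i+12=u, n+1=o, d+12=p, i+1=j, r+12=d, e+1=f, c+12=o, t+1=u.

uopjdfou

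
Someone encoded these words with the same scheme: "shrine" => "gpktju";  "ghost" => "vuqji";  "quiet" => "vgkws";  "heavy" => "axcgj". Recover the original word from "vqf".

The output letters match the input read backwards, each shifted +2: shrine reversed is enirhs. Two steps: reverse the string, then apply a Caesar shift of +2.
Decoding vqf: shift back: v−2=t, q−2=o, f−2=d → tod; then reverse → dot.

dot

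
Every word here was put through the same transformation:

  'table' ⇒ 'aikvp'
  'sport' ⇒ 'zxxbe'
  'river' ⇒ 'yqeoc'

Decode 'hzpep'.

argue

The shift increases by 1 at each position, starting from +7: 7, 8, 9, ….
Undoing it on hzpep: h−7=a, z−8=r, p−9=g, e−10=u, p−11=e.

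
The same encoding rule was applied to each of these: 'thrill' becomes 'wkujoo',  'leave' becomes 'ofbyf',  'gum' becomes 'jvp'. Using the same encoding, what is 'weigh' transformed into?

zfjjk

The shift depends on letter class: consonant t→w is +3, but vowel i→j is +1. Vowels shift forward by 1 and consonants shift forward by 3.
On weigh: w(cons)+3=z, e(vowel)+1=f, i(vowel)+1=j, g(cons)+3=j, h(cons)+3=k.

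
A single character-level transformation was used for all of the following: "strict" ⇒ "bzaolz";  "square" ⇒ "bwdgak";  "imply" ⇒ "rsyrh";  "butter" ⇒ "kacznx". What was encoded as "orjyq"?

Shifts by position in strict: pos 0: s→b (+9), pos 1: t→z (+6), pos 2: r→a (+9), pos 3: i→o (+6) — repeating every 2. It's a Vigenère-style cipher with numeric key [9,6]: position i shifts by key[i mod 2].
Undoing it on orjyq: o−9=f, r−6=l, j−9=a, y−6=s, q−9=h.

flash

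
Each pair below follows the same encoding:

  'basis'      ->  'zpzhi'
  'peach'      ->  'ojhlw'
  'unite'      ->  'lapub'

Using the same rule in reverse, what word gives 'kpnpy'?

rigid

Read the word backwards and shift each letter +7.
Reversing it on kpnpy: shift back: k−7=d, p−7=i, n−7=g, p−7=i, y−7=r → digir; then reverse → rigid.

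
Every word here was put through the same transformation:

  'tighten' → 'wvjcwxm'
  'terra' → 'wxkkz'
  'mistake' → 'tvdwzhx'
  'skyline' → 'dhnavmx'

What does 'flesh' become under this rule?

qaxdc

t(19)→w(22) and i(8)→v(21) fit y≡19x+25 (mod 26); the inverse of 19 mod 26 is 11. Treating letters as 0–25, the rule is x ↦ 19x + 25 (mod 26).
On flesh: f(5)→19·5+25≡16=q; l(11)→19·11+25≡0=a; e(4)→19·4+25≡23=x; s(18)→19·18+25≡3=d; h(7)→19·7+25≡2=c (all mod 26).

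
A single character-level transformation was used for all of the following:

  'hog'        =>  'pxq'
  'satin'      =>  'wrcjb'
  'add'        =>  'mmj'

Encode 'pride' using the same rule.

The output letters match the input read backwards, each shifted +9: hog reversed is goh. Two steps: reverse the string, then apply a Caesar shift of +9.
On pride: reverse → edirp; then shift: e+9=n, d+9=m, i+9=r, r+9=a, p+9=y.

nmray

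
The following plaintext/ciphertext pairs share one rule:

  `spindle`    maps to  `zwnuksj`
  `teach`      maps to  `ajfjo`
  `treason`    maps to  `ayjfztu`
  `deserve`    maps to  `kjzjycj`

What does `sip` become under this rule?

The rule splits by letter class: vowels +5, consonants +7.
On sip: s(cons)+7=z, i(vowel)+5=n, p(cons)+7=w.

znw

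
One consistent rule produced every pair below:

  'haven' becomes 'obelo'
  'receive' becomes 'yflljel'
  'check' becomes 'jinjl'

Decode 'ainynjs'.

It's a Vigenère-style cipher with numeric key [7,1,9]: position i shifts by key[i mod 3].
Undoing it on ainynjs: a−7=t, i−1=h, n−9=e, y−7=r, n−1=m, j−9=a, s−7=l.

thermal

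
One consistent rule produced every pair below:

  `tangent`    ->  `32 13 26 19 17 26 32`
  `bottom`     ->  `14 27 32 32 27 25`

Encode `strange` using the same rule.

t is letter #20 and maps to 32: an offset of 12. The number is (letter's place in the alphabet, a=1) + 12.
On strange: s=19→31, t=20→32, r=18→30, a=1→13, n=14→26, g=7→19, e=5→17.

31 32 30 13 26 19 17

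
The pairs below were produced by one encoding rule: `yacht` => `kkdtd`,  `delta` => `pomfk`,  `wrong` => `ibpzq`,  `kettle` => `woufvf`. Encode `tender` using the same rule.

foopos

Shifts by position in yacht: pos 0: y→k (+12), pos 1: a→k (+10), pos 2: c→d (+1), pos 3: h→t (+12), pos 4: t→d (+10) — repeating every 3. A repeating key of period 3 is used — shifts +12, +10, +1 over and over.
On tender: t+12=f, e+10=o, n+1=o, d+12=p, e+10=o, r+1=s.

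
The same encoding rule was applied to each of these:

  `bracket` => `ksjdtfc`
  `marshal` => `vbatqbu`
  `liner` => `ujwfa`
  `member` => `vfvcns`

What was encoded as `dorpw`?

Shifts by position in bracket: pos 0: b→k (+9), pos 1: r→s (+1), pos 2: a→j (+9), pos 3: c→d (+1) — repeating every 2. A repeating key of period 2 is used — shifts +9, +1 over and over.
Decoding dorpw: d−9=u, o−1=n, r−9=i, p−1=o, w−9=n.

union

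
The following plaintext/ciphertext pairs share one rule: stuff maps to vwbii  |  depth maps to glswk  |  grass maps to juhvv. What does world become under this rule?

The shift depends on letter class: consonant s→v is +3, but vowel u→b is +7. The rule splits by letter class: vowels +7, consonants +3.
Applying it to world: w(cons)+3=z, o(vowel)+7=v, r(cons)+3=u, l(cons)+3=o, d(cons)+3=g.

zvuog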